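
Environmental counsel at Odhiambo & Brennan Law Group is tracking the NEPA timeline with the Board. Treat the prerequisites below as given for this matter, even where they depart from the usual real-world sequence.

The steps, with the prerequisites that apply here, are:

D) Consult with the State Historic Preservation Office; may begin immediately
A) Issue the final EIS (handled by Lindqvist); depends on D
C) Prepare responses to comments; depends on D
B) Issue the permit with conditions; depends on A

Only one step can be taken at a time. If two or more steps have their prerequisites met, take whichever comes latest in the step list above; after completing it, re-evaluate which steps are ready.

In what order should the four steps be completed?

D, C, A, B

D is the only step with nothing outstanding, so it goes first.
Now C and A have their prerequisites met. C is listed later, so C next.
A needed D, now all done → A.
Next only B has its prerequisites met → B.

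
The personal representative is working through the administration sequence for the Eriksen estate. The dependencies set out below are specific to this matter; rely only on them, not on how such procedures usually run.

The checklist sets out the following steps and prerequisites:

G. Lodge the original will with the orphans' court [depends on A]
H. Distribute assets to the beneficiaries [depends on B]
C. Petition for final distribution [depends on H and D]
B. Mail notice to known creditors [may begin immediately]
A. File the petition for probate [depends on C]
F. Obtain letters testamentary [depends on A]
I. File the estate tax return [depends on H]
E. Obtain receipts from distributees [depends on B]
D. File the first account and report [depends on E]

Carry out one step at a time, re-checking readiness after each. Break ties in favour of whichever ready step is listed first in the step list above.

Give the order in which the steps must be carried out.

B has no prerequisites → B first.
Now H and E have their prerequisites met. H is listed earlier, so H next.
I and E are both available; I is listed earlier → I.
E needed B, now all done → E.
D is the only step now ready → D.
C needed H and D, now all done → C.
A needed C, now all done → A.
Now G and F have their prerequisites met. G is listed earlier, so G next.
F is the only step now ready → F.

B → H → I → E → D → C → A → G → F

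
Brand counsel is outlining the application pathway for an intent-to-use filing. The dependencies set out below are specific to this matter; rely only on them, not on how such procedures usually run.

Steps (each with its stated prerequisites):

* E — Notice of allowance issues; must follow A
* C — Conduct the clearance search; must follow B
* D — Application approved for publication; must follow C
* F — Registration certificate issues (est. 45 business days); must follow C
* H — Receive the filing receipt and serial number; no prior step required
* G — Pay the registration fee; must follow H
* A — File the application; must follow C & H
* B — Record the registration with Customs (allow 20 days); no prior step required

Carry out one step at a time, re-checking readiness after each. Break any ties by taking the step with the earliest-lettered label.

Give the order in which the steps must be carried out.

B, C, D, F, H, A, E, G

B and H have no prerequisites; B has the earlier label, so B is first.
C and H are both available; C has the earlier label → C.
D and F now also ready, so the ready set is {D, F, H}; D has the earlier label → D.
Ready: F and H. F has the earlier label → F.
Next only H has its prerequisites met → H.
A and G are both available; A has the earlier label → A.
E now also ready, so the ready set is {E, G}; E has the earlier label → E.
Next only G has its prerequisites met → G.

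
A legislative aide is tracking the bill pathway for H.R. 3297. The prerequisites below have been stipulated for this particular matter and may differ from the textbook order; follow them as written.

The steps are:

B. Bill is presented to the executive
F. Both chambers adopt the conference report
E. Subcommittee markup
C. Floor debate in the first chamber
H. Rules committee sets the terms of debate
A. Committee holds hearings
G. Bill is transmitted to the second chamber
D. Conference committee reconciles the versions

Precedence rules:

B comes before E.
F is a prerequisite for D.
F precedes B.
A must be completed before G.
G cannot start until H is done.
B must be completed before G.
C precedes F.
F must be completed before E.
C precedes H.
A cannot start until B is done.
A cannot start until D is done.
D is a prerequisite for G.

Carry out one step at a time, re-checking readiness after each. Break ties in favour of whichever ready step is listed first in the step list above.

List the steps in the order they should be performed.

C, F, B, E, H, D, A, G

C is the only step with nothing outstanding, so it goes first.
Now F and H have their prerequisites met. F is listed earlier, so F next.
B and D now also ready, so the ready set is {B, H, D}; B is listed earlier → B.
E now also ready, so the ready set is {E, H, D}; E is listed earlier → E.
Ready: H and D. H is listed earlier → H.
Next only D has its prerequisites met → D.
A needed B and D, now all done → A.
Next only G has its prerequisites met → G.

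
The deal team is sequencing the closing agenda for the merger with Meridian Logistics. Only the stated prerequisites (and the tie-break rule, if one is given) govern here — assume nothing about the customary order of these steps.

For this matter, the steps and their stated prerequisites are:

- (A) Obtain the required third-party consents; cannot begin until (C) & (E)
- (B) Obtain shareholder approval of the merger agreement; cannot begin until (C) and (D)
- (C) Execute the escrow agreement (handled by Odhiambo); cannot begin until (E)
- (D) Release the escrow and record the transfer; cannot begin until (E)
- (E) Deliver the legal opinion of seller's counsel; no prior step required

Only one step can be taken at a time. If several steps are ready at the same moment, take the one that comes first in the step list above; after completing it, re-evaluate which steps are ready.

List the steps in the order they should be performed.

Only (E) has no prerequisites, so it is first.
(C) and (D) are both available; (C) is listed earlier → (C).
(A) now also ready, so the ready set is {(A), (D)}; (A) is listed earlier → (A).
Next only (D) has its prerequisites met → (D).
Next only (B) has its prerequisites met → (B).

(E), (C), (A), (D), (B)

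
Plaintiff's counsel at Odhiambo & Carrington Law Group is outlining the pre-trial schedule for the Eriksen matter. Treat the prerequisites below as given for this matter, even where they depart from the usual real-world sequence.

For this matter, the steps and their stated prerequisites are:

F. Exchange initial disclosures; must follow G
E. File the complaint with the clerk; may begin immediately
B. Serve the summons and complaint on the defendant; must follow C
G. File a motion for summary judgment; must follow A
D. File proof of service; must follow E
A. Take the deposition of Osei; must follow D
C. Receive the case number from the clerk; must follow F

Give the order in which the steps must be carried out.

Only E has no prerequisites, so it is first.
D is the only step now ready → D.
That leaves A as the only ready step → A.
Next only G has its prerequisites met → G.
F is the only step now ready → F.
C is the only step now ready → C.
B needed C, now all done → B.

E, D, A, G, F, C, B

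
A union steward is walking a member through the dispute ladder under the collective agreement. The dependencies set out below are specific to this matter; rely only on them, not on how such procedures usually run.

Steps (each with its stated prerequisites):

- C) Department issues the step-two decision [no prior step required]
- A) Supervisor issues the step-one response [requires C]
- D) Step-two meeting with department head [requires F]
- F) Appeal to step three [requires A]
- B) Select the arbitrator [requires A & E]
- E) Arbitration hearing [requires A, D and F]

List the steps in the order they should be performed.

C has no prerequisites → C first.
That leaves A as the only ready step → A.
F is the only step now ready → F.
That leaves D as the only ready step → D.
E needed A, D and F, now all done → E.
B needed A and E, now all done → B.

C A F D E B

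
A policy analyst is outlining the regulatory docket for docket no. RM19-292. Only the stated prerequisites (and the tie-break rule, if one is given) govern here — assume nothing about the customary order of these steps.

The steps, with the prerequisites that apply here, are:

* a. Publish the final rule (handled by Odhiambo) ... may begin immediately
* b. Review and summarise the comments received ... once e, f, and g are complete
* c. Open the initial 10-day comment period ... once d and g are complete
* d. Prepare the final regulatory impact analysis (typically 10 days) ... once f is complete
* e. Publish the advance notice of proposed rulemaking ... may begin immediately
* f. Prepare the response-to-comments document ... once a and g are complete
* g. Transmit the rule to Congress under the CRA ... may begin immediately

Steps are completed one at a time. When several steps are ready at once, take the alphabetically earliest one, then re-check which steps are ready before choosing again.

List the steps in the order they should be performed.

a e g f b d c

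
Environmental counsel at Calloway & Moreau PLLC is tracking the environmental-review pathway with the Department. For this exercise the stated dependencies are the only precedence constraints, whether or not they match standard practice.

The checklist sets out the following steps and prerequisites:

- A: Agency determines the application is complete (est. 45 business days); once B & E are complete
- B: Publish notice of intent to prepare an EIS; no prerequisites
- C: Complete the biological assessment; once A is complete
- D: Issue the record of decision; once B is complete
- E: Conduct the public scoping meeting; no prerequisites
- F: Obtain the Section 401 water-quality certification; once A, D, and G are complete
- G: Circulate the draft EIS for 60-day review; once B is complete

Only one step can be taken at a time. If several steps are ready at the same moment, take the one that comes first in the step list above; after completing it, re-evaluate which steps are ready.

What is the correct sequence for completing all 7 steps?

B and E have no prerequisites; B is listed earlier, so B is first.
D and G now also ready, so the ready set is {D, E, G}; D is listed earlier → D.
E and G are both available; E is listed earlier → E.
A now also ready, so the ready set is {A, G}; A is listed earlier → A.
Now C and G have their prerequisites met. C is listed earlier, so C next.
Next only G has its prerequisites met → G.
That leaves F as the only ready step → F.

B, D, E, A, C, G, F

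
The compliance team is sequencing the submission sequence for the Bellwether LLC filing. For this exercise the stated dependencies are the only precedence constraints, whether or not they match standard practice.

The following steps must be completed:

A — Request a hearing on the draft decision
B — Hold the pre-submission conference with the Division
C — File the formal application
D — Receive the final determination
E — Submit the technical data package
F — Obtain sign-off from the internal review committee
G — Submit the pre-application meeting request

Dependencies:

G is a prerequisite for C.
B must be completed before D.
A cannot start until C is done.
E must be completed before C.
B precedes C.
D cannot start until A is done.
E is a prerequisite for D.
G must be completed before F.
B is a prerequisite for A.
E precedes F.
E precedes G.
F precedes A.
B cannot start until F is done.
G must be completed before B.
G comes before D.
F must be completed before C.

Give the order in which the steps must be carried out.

Only E has no prerequisites, so it is first.
Next only G has its prerequisites met → G.
F needed E and G, now all done → F.
Next only B has its prerequisites met → B.
C needed B, E, F and G, now all done → C.
A needed B, C and F, now all done → A.
D is the only step now ready → D.

E, G, F, B, C, A, D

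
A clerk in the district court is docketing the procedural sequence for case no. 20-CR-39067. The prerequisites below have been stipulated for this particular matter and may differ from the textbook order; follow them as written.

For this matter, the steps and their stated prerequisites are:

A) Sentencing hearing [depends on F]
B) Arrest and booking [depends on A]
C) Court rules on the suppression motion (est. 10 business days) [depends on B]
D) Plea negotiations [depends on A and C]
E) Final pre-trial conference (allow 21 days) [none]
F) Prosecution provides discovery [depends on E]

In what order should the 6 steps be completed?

Only E has no prerequisites, so it is first.
F needed E, now all done → F.
A needed F, now all done → A.
Next only B has its prerequisites met → B.
Next only C has its prerequisites met → C.
D is the only step now ready → D.

E F A B C D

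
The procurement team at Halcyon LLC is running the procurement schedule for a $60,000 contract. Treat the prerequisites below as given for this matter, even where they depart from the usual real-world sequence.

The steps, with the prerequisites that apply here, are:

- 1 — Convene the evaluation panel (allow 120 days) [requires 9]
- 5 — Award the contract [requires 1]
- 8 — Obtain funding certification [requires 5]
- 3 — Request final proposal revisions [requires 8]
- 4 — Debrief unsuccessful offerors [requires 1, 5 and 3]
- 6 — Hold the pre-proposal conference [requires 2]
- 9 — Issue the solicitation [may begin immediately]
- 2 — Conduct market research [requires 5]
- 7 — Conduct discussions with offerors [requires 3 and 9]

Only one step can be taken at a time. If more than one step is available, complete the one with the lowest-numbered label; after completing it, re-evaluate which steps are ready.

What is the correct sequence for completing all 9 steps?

9 has no prerequisites → 9 first.
1 is the only step now ready → 1.
Next only 5 has its prerequisites met → 5.
2 and 8 are both available; 2 has the earlier label → 2.
6 and 8 are both available; 6 has the earlier label → 6.
8 is the only step now ready → 8.
3 needed 8, now all done → 3.
4 and 7 are both available; 4 has the earlier label → 4.
7 needed 3 and 9, now all done → 7.

9 → 1 → 5 → 2 → 6 → 8 → 3 → 4 → 7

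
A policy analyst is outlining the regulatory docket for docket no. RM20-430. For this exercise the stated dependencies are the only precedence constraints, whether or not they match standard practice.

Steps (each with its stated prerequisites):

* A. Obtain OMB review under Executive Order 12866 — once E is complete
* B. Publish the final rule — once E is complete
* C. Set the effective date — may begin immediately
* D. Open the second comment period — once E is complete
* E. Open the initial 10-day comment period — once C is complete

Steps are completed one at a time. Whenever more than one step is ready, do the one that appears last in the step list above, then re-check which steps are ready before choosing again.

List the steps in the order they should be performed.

C, E, D, B, A

C is the only step with nothing outstanding, so it goes first.
E needed C, now all done → E.
Ready: D, B and A. D is listed later → D.
Ready: B and A. B is listed later → B.
That leaves A as the only ready step → A.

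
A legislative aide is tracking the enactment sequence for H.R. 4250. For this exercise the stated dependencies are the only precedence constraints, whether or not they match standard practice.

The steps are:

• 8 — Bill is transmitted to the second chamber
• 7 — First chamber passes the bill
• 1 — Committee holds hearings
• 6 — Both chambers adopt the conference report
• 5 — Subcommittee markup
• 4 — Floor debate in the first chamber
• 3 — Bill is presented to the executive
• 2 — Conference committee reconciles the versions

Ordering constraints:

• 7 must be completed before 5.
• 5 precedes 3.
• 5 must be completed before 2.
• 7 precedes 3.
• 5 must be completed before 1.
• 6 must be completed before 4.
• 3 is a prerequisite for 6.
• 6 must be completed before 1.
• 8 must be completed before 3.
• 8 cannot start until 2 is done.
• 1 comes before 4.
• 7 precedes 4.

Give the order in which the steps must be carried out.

7 is the only step with nothing outstanding, so it goes first.
Next only 5 has its prerequisites met → 5.
2 is the only step now ready → 2.
8 is the only step now ready → 8.
3 is the only step now ready → 3.
That leaves 6 as the only ready step → 6.
1 needed 6 and 5, now all done → 1.
Next only 4 has its prerequisites met → 4.

7, 5, 2, 8, 3, 6, 1, 4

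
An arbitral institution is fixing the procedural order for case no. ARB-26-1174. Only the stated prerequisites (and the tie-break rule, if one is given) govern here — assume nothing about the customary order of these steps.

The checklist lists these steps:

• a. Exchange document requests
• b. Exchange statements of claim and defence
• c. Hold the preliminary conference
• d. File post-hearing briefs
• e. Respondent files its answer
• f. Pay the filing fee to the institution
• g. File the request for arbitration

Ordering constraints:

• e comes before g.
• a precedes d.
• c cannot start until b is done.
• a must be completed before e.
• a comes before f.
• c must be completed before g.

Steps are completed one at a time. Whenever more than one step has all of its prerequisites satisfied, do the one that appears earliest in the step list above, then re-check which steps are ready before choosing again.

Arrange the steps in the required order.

Nothing is required for a and b. a is listed earlier → a first.
b, d, e and f are all available; b is listed earlier → b.
c, d, e and f are all available; c is listed earlier → c.
Now d, e and f have their prerequisites met. d is listed earlier, so d next.
Ready: e and f. e is listed earlier → e.
g now also ready, so the ready set is {f, g}; f is listed earlier → f.
Next only g has its prerequisites met → g.

a, b, c, d, e, f, g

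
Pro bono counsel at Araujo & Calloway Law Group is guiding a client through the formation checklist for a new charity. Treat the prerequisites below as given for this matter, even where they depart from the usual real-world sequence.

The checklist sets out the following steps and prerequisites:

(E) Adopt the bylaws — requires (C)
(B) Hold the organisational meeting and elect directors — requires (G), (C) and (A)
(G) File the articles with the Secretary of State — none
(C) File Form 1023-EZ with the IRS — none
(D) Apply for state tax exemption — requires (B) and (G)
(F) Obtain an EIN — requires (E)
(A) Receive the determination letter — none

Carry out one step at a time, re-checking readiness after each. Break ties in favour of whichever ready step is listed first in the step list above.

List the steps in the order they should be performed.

(G) (C) (E) (F) (A) (B) (D)

Nothing is required for (G), (C) and (A). (G) is listed earlier → (G) first.
Now (C) and (A) have their prerequisites met. (C) is listed earlier, so (C) next.
Now (E) and (A) have their prerequisites met. (E) is listed earlier, so (E) next.
Now (F) and (A) have their prerequisites met. (F) is listed earlier, so (F) next.
That leaves (A) as the only ready step → (A).
(B) is the only step now ready → (B).
(D) is the only step now ready → (D).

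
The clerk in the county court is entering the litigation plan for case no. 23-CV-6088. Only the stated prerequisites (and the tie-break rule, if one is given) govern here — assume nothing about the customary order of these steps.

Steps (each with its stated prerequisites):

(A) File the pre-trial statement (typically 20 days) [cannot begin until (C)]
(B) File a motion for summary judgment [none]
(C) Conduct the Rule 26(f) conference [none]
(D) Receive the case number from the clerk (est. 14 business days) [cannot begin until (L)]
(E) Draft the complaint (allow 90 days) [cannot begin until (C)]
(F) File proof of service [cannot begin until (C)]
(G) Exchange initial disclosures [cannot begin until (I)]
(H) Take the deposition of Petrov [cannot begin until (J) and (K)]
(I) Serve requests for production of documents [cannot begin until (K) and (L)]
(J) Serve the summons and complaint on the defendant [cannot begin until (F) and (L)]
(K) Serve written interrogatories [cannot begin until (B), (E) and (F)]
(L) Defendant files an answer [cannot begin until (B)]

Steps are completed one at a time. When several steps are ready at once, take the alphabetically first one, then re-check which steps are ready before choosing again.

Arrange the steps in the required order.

Nothing is required for (B) and (C). (B) has the earlier label → (B) first.
Now (C) and (L) have their prerequisites met. (C) has the earlier label, so (C) next.
(A), (E) and (F) now also ready, so the ready set is {(A), (E), (F), (L)}; (A) has the earlier label → (A).
(E), (F) and (L) are all available; (E) has the earlier label → (E).
Ready: (F) and (L). (F) has the earlier label → (F).
(K) now also ready, so the ready set is {(K), (L)}; (K) has the earlier label → (K).
Next only (L) has its prerequisites met → (L).
Now (D), (I) and (J) have their prerequisites met. (D) has the earlier label, so (D) next.
(I) and (J) are both available; (I) has the earlier label → (I).
(G) now also ready, so the ready set is {(G), (J)}; (G) has the earlier label → (G).
That leaves (J) as the only ready step → (J).
That leaves (H) as the only ready step → (H).

(B) → (C) → (A) → (E) → (F) → (K) → (L) → (D) → (I) → (G) → (J) → (H)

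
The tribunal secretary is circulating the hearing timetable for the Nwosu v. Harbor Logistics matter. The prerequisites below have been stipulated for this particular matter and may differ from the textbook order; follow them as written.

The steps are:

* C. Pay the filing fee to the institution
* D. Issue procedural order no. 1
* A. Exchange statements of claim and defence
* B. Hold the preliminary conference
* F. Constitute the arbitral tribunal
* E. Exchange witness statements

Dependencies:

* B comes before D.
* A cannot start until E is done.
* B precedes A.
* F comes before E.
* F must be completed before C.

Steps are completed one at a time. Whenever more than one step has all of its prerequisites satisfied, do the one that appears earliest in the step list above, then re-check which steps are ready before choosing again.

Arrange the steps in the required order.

Nothing is required for B and F. B is listed earlier → B first.
D now also ready, so the ready set is {D, F}; D is listed earlier → D.
F is the only step now ready → F.
Ready: C and E. C is listed earlier → C.
E needed F, now all done → E.
That leaves A as the only ready step → A.

B → D → F → C → E → A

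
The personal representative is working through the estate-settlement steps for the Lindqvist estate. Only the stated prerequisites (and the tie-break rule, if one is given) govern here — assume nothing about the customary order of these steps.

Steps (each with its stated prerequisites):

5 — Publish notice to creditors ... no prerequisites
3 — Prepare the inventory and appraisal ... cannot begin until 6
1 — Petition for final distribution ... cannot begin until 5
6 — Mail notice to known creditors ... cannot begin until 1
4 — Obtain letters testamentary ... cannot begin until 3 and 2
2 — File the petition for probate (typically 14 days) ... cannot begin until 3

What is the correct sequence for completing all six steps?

5 has no prerequisites → 5 first.
1 needed 5, now all done → 1.
6 needed 1, now all done → 6.
That leaves 3 as the only ready step → 3.
2 is the only step now ready → 2.
4 needed 3 and 2, now all done → 4.

5, 1, 6, 3, 2, 4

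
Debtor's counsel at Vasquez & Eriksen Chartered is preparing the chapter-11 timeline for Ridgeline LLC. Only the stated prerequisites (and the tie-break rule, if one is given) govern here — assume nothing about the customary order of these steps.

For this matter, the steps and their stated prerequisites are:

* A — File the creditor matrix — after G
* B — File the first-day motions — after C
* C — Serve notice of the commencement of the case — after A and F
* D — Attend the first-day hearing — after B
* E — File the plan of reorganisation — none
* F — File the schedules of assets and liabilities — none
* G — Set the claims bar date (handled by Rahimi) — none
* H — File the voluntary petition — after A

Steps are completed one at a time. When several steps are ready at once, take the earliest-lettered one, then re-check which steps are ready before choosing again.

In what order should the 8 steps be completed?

E, F, G, A, C, B, D, H

E, F and G have no prerequisites; E has the earlier label, so E is first.
F and G are both available; F has the earlier label → F.
That leaves G as the only ready step → G.
A needed G, now all done → A.
C and H are both available; C has the earlier label → C.
B and H are both available; B has the earlier label → B.
D now also ready, so the ready set is {D, H}; D has the earlier label → D.
H needed A, now all done → H.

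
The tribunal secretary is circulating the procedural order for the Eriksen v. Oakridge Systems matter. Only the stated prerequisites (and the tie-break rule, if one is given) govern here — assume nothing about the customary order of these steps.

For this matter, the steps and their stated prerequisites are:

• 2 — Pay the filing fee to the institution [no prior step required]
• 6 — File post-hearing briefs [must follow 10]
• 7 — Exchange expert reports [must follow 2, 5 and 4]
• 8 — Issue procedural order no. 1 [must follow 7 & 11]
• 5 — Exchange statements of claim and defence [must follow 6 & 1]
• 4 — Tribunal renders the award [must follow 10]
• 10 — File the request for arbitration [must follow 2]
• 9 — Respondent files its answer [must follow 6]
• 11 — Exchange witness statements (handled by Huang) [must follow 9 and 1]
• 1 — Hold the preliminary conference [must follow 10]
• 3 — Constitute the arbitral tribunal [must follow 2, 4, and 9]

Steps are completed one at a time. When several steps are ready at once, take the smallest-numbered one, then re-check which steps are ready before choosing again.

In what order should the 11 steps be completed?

2 → 10 → 1 → 4 → 6 → 5 → 7 → 9 → 3 → 11 → 8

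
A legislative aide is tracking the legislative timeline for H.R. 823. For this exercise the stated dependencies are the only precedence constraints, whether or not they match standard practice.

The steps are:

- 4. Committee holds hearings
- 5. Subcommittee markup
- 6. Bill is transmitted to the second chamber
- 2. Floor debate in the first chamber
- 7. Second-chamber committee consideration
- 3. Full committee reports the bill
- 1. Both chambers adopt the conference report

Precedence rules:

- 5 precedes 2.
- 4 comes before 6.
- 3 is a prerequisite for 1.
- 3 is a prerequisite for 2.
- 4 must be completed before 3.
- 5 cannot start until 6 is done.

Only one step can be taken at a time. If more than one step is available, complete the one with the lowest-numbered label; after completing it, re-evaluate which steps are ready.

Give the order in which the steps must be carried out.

4 and 7 have no prerequisites; 4 has the earlier label, so 4 is first.
Now 3, 6 and 7 have their prerequisites met. 3 has the earlier label, so 3 next.
1, 6 and 7 are all available; 1 has the earlier label → 1.
Now 6 and 7 have their prerequisites met. 6 has the earlier label, so 6 next.
Ready: 5 and 7. 5 has the earlier label → 5.
2 now also ready, so the ready set is {2, 7}; 2 has the earlier label → 2.
Next only 7 has its prerequisites met → 7.

4, 3, 1, 6, 5, 2, 7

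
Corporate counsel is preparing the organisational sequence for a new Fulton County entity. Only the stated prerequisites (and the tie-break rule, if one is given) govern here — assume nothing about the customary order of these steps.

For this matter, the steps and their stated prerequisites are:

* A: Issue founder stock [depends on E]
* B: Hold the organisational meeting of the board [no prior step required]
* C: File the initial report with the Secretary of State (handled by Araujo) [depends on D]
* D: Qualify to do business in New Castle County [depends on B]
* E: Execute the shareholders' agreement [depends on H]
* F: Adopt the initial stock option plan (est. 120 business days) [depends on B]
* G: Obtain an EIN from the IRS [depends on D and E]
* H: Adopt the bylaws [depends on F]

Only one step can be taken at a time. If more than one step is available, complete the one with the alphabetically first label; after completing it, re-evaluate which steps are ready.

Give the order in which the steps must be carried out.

B → D → C → F → H → E → A → G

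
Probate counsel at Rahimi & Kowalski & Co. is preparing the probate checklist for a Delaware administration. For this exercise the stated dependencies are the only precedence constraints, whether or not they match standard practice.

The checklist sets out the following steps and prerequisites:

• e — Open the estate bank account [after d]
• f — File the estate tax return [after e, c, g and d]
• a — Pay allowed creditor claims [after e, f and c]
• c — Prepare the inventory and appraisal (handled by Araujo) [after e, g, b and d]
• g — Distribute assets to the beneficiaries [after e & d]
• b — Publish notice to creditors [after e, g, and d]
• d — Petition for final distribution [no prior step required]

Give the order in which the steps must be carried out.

d → e → g → b → c → f → a

d has no prerequisites → d first.
e needed d, now all done → e.
g is the only step now ready → g.
b is the only step now ready → b.
Next only c has its prerequisites met → c.
f needed e, c, g and d, now all done → f.
a is the only step now ready → a.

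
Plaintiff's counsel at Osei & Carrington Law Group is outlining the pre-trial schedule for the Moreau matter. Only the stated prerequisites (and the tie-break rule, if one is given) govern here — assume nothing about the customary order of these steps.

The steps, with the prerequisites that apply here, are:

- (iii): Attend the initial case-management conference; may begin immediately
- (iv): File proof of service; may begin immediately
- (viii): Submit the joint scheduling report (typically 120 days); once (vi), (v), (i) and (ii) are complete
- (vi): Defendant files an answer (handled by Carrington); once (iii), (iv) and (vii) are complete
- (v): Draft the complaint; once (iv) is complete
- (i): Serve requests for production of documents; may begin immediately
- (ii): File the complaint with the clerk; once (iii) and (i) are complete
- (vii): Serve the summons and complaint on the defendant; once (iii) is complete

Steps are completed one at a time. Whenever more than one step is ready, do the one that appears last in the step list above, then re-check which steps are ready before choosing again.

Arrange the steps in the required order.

Nothing is required for (i), (iv) and (iii). (i) is listed later → (i) first.
(iv) and (iii) are both available; (iv) is listed later → (iv).
(v) now also ready, so the ready set is {(v), (iii)}; (v) is listed later → (v).
(iii) is the only step now ready → (iii).
Ready: (vii) and (ii). (vii) is listed later → (vii).
Ready: (ii) and (vi). (ii) is listed later → (ii).
That leaves (vi) as the only ready step → (vi).
That leaves (viii) as the only ready step → (viii).

(i) → (iv) → (v) → (iii) → (vii) → (ii) → (vi) → (viii)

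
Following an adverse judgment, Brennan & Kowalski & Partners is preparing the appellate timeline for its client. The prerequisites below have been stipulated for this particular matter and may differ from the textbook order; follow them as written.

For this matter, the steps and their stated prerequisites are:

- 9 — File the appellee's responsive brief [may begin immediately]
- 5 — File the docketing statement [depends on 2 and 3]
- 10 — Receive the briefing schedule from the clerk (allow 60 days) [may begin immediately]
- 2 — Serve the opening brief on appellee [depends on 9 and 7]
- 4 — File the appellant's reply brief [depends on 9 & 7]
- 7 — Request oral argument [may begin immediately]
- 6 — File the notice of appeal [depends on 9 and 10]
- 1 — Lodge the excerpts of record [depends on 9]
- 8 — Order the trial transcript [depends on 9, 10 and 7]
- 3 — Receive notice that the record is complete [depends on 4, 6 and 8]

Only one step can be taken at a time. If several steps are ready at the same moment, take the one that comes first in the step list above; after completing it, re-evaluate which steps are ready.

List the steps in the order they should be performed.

Nothing is required for 9, 10 and 7. 9 is listed earlier → 9 first.
Now 10, 7 and 1 have their prerequisites met. 10 is listed earlier, so 10 next.
6 now also ready, so the ready set is {7, 6, 1}; 7 is listed earlier → 7.
2, 4, 6, 1 and 8 are all available; 2 is listed earlier → 2.
4, 6, 1 and 8 are all available; 4 is listed earlier → 4.
6, 1 and 8 are all available; 6 is listed earlier → 6.
1 and 8 are both available; 1 is listed earlier → 1.
That leaves 8 as the only ready step → 8.
3 is the only step now ready → 3.
5 is the only step now ready → 5.

9 10 7 2 4 6 1 8 3 5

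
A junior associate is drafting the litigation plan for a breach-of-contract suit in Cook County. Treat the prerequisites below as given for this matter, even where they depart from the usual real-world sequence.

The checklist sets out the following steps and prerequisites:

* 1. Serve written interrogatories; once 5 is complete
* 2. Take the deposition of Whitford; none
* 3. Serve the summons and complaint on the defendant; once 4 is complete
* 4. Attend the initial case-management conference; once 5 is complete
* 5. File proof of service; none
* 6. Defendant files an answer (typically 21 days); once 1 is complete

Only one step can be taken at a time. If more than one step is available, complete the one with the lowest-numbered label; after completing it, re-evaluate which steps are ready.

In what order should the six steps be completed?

2, 5, 1, 4, 3, 6

Nothing is required for 2 and 5. 2 has the earlier label → 2 first.
That leaves 5 as the only ready step → 5.
Ready: 1 and 4. 1 has the earlier label → 1.
Now 4 and 6 have their prerequisites met. 4 has the earlier label, so 4 next.
3 now also ready, so the ready set is {3, 6}; 3 has the earlier label → 3.
That leaves 6 as the only ready step → 6.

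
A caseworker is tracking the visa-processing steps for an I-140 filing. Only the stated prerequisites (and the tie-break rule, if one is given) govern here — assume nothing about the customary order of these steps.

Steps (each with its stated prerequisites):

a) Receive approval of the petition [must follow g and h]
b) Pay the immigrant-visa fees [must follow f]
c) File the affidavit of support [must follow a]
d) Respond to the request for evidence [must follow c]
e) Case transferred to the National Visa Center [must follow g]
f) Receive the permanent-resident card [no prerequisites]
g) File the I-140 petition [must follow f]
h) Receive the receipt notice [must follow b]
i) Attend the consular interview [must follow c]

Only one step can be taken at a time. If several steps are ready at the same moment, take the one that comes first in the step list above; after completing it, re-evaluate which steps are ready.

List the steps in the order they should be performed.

Only f has no prerequisites, so it is first.
b and g are both available; b is listed earlier → b.
h now also ready, so the ready set is {g, h}; g is listed earlier → g.
e now also ready, so the ready set is {e, h}; e is listed earlier → e.
h is the only step now ready → h.
Next only a has its prerequisites met → a.
c needed a, now all done → c.
Ready: d and i. d is listed earlier → d.
That leaves i as the only ready step → i.

f → b → g → e → h → a → c → d → i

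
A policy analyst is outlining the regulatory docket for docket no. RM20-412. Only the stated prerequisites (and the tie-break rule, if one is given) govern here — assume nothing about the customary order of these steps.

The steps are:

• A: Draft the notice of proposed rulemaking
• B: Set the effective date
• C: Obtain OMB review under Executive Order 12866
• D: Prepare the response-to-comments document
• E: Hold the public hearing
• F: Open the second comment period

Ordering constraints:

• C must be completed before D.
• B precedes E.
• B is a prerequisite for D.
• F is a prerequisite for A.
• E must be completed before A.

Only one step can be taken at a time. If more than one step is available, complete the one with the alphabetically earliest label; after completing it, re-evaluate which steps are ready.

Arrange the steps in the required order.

B, C, D, E, F, A

Nothing is required for B, C and F. B has the earlier label → B first.
E now also ready, so the ready set is {C, E, F}; C has the earlier label → C.
D now also ready, so the ready set is {D, E, F}; D has the earlier label → D.
Ready: E and F. E has the earlier label → E.
Next only F has its prerequisites met → F.
Next only A has its prerequisites met → A.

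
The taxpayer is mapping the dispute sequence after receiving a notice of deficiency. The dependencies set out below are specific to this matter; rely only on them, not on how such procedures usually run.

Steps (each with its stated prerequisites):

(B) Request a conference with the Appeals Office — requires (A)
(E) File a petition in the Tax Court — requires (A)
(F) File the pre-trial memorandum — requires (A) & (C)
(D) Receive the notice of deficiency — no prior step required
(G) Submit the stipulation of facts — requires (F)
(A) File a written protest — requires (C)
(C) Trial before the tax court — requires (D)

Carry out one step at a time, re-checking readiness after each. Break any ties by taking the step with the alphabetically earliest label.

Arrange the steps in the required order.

(D) has no prerequisites → (D) first.
(C) is the only step now ready → (C).
(A) needed (C), now all done → (A).
Now (B), (E) and (F) have their prerequisites met. (B) has the earlier label, so (B) next.
Now (E) and (F) have their prerequisites met. (E) has the earlier label, so (E) next.
(F) needed (A) and (C), now all done → (F).
(G) needed (F), now all done → (G).

(D) → (C) → (A) → (B) → (E) → (F) → (G)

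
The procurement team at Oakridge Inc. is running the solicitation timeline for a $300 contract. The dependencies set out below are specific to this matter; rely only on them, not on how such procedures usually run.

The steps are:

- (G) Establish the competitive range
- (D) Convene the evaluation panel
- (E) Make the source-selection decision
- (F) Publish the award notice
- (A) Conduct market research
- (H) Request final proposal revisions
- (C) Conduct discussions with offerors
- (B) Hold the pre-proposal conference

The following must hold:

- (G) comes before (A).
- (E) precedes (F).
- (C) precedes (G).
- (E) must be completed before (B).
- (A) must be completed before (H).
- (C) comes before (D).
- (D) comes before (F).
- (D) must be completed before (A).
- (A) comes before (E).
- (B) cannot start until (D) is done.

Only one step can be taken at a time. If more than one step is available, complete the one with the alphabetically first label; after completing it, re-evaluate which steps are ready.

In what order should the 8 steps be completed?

(C) has no prerequisites → (C) first.
Ready: (D) and (G). (D) has the earlier label → (D).
(G) needed (C), now all done → (G).
Next only (A) has its prerequisites met → (A).
(E) and (H) are both available; (E) has the earlier label → (E).
(B) and (F) now also ready, so the ready set is {(B), (F), (H)}; (B) has the earlier label → (B).
(F) and (H) are both available; (F) has the earlier label → (F).
Next only (H) has its prerequisites met → (H).

(C), (D), (G), (A), (E), (B), (F), (H)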